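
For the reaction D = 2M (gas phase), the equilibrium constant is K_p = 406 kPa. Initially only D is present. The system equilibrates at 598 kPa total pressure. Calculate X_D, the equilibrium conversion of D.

X = 0.381

Basis: 1 mol D initially; let X = conversion of D. Extent ξ = X.
Species balance: n_D = 1 − X; n_M = 2X.
Summing: n_T = 1 + X.
Mole fractions y_i = n_i/n_T; K_p = p_M^2 / (p_D) with p_i = y_i·P.
Equating to 406 kPa and solving on 0 < X < 1: X = 0.381.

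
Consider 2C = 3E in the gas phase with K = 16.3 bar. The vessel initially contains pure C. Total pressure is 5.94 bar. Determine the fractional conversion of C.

X = 0.574

Let X = conversion of C (basis 1 mol C); extent of reaction ξ = 0.5X.
Mole table: n_C = 1 − X; n_E = 1.5X.
n_T = Σnᵢ = 1 + 0.5X.
y_i = n_i/n_T, p_i = y_i·P. K = p_E^3 / (p_C^2).
This yields a degree-3 equation in X; solving on (0,1), X = 0.574.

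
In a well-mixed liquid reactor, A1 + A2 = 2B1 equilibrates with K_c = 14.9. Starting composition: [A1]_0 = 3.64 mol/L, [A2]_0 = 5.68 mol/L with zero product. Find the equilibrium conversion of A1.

X = 0.786

Let X = conversion of A1; extent ξ = 3.64·X mol/L.
Concentrations: [A1] = 3.64 − 3.64X; [A2] = 5.68 − 3.64X; [B1] = 7.28X.
K_c = [B1]^2 / ([A1] [A2]).
This equals 14.9 at X = 0.786 (the root in 0 < X < 1).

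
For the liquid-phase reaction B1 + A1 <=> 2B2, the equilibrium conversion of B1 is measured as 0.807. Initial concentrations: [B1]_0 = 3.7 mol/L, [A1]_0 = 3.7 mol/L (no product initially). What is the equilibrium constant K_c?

Let X = conversion of B1.
Concentrations: [B1] = 3.7 − 3.7X; [A1] = 3.7 − 3.7X; [B2] = 7.4X.
At X = 0.807: [B1] = 0.714, [A1] = 0.714, [B2] = 5.97.
K_c = [B2]^2 / ([B1] [A1]) = 69.9.

K_c = 69.9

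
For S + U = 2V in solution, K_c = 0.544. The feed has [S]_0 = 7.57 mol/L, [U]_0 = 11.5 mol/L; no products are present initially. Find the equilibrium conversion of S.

Let X = conversion of S; extent ξ = 7.57·X mol/L.
Concentrations: [S] = 7.57 − 7.57X; [U] = 11.5 − 7.57X; [V] = 15.1X.
K_c = [V]^2 / ([S] [U]).
Solving K_c = 0.544 for X ∈ (0,1): X = 0.329.

X = 0.329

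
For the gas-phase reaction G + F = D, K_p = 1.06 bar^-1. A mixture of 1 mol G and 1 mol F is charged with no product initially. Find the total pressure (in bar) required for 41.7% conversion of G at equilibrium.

Take 1 mol G as basis and let X be its fractional conversion, so ξ = X.
At extent ξ: n_G = 1 − X; n_F = 1 − X; n_D = X.
Summing: n_T = 2 − X.
K_p = p_D / (p_G p_F) with p_i = (n_i/n_T)·P.
At X = 0.417: the mole-fraction product g(X) = Π y_i^ν_i = 1.942. Since K_p = g(X)·P^{-1}, P = (g/K_p)^(1/1) = (1.942/1.06)^(1/1) = 1.83 bar.

P = 1.83 bar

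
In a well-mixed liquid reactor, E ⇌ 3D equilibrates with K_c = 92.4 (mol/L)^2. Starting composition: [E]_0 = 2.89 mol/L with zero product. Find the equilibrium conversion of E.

X = 0.563

Let X = conversion of E; extent ξ = 2.89·X mol/L.
Concentrations: [E] = 2.89 − 2.89X; [D] = 8.67X.
K_c = [D]^3 / ([E]).
Setting equal to 92.4 and solving for X on (0,1) gives X = 0.563.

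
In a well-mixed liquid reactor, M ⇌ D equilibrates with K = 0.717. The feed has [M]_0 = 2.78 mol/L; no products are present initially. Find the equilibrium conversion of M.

X = 0.418

Let X = conversion of M; extent ξ = 2.78·X mol/L.
Concentrations: [M] = 2.78 − 2.78X; [D] = 2.78X.
K = [D] / ([M]).
Setting equal to 0.717 and solving for X on (0,1) gives X = 0.418.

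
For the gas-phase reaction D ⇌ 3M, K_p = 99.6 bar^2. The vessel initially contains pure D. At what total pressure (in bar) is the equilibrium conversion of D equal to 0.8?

P = 3.12 bar

Let X = conversion of D (basis 1 mol D); extent of reaction ξ = X.
Moles: n_D = 1 − X; n_M = 3X.
n_T = Σnᵢ = 1 + 2X.
K_p = p_M^3 / (p_D) with p_i = (n_i/n_T)·P.
At X = 0.8: the mole-fraction product g(X) = Π y_i^ν_i = 10.22. Since K_p = g(X)·P^{2}, P = (K_p/g)^(1/2) = (99.6/10.22)^(1/2) = 3.12 bar.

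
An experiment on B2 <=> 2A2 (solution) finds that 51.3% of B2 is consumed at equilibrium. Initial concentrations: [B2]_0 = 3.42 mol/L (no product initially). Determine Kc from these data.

Kc = 7.39 mol/L

Let X = conversion of B2.
Concentrations: [B2] = 3.42 − 3.42X; [A2] = 6.84X.
At X = 0.513: [B2] = 1.67, [A2] = 3.51.
Kc = [A2]^2 / ([B2]) = 7.39 mol/L.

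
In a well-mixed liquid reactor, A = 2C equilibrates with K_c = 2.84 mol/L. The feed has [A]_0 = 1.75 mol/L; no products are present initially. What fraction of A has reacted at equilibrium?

X = 0.466

Let X = conversion of A; extent ξ = 1.75·X mol/L.
Concentrations: [A] = 1.75 − 1.75X; [C] = 3.5X.
K_c = [C]^2 / ([A]).
Equating to 2.84 mol/L: the physical root is X = 0.466.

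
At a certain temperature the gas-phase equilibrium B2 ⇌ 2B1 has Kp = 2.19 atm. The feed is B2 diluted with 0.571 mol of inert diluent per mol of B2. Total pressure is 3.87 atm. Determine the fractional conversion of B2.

X = 0.407

Let X = conversion of B2 (basis 1 mol B2); extent of reaction ξ = X.
Species balance: n_B2 = 1 − X; n_B1 = 2X; n_I = 0.571 (inert).
Summing: n_T = 1.57 + X.
Mole fractions y_i = n_i/n_T; Kp = p_B1^2 / (p_B2) with p_i = y_i·P.
Substituting and setting equal to 2.19 atm gives a polynomial in X; the root in (0,1) is X = 0.407.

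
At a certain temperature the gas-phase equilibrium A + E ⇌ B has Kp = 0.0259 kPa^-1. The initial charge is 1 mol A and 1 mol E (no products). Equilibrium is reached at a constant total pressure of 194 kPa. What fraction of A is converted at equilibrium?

X = 0.593

Let X = conversion of A (basis 1 mol A); extent of reaction ξ = X.
Species balance: n_A = 1 − X; n_E = 1 − X; n_B = X.
Total moles n_T = 2 − X.
y_i = n_i/n_T, p_i = y_i·P. Kp = p_B / (p_A p_E).
This yields a degree-2 equation in X; solving on (0,1), X = 0.593.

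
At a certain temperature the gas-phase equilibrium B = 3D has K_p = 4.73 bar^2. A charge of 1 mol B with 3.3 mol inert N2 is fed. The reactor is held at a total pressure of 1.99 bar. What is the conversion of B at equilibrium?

Let X = conversion of B (basis 1 mol B); extent of reaction ξ = X.
Moles: n_B = 1 − X; n_D = 3X; n_I = 3.3 (inert).
Summing: n_T = 4.3 + 2X.
With p_i = (n_i/n_T)P, K_p = p_D^3 / (p_B).
Setting this equal to 4.73 bar^2 and taking the physical root (0 < X < 1) gives X = 0.733.

X = 0.733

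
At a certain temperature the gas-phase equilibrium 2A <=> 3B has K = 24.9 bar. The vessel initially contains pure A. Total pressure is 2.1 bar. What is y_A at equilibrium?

y_A = 0.206

Basis: 1 mol A initially; let X = conversion of A. Extent ξ = 0.5X.
At extent ξ: n_A = 1 − X; n_B = 1.5X.
Summing: n_T = 1 + 0.5X.
y_i = n_i/n_T, p_i = y_i·P. K = p_B^3 / (p_A^2).
Substituting and setting equal to 24.9 bar gives a polynomial in X; the root in (0,1) is X = 0.720.
Then n_A = 0.28, n_T = 1.36, so y_A = 0.206.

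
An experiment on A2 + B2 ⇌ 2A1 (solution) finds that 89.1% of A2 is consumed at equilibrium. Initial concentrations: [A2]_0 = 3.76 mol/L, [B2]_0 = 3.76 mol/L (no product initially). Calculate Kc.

Let X = conversion of A2.
Concentrations: [A2] = 3.76 − 3.76X; [B2] = 3.76 − 3.76X; [A1] = 7.52X.
At X = 0.891: [A2] = 0.41, [B2] = 0.41, [A1] = 6.7.
Kc = [A1]^2 / ([A2] [B2]) = 267.

Kc = 267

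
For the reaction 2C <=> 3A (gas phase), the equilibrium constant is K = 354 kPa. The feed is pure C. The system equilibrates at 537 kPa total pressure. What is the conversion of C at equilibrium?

Basis: 1 mol C initially; let X = conversion of C. Extent ξ = 0.5X.
Species balance: n_C = 1 − X; n_A = 1.5X.
n_T = Σnᵢ = 1 + 0.5X.
y_i = n_i/n_T, p_i = y_i·P. K = p_A^3 / (p_C^2).
Substituting and setting equal to 354 kPa gives a polynomial in X; the root in (0,1) is X = 0.427.

X = 0.427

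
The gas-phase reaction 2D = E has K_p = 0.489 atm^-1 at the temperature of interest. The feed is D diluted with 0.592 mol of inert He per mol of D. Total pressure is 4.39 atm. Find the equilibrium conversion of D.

X = 0.580

Take 1 mol D as basis and let X be its fractional conversion, so ξ = 0.5X.
Moles: n_D = 1 − X; n_E = 0.5X; n_I = 0.592 (inert).
Total moles n_T = 1.59 − 0.5X.
y_i = n_i/n_T, p_i = y_i·P. K_p = p_E / (p_D^2).
Equating to 0.489 atm^-1 and solving on 0 < X < 1: X = 0.580.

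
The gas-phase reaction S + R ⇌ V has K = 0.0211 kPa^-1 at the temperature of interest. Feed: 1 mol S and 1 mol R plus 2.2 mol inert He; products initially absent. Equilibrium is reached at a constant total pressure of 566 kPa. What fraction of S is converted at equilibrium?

Take 1 mol S as basis and let X be its fractional conversion, so ξ = X.
At extent ξ: n_S = 1 − X; n_R = 1 − X; n_V = X; n_I = 2.2 (inert).
n_T = Σnᵢ = 4.2 − X.
y_i = n_i/n_T, p_i = y_i·P. K = p_V / (p_S p_R).
Substituting and setting equal to 0.0211 kPa^-1 gives a polynomial in X; the root in (0,1) is X = 0.581.

X = 0.581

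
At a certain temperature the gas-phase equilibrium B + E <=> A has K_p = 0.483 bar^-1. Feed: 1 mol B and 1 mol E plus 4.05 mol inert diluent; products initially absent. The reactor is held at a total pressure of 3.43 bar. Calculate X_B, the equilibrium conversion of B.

Let X = conversion of B (basis 1 mol B); extent of reaction ξ = X.
Mole table: n_B = 1 − X; n_E = 1 − X; n_A = X; n_I = 4.05 (inert).
n_T = Σnᵢ = 6.05 − X.
With p_i = (n_i/n_T)P, K_p = p_A / (p_B p_E).
Equating to 0.483 bar^-1 and solving on 0 < X < 1: X = 0.187.

X = 0.187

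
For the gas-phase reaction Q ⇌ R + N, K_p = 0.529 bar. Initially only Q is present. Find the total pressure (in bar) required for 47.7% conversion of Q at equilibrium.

Take 1 mol Q as basis and let X be its fractional conversion, so ξ = X.
Mole table: n_Q = 1 − X; n_R = X; n_N = X.
Summing: n_T = 1 + X.
K_p = p_R p_N / (p_Q) with p_i = (n_i/n_T)·P.
At X = 0.477: the mole-fraction product g(X) = Π y_i^ν_i = 0.2945. Since K_p = g(X)·P^{1}, P = (K_p/g)^(1/1) = (0.529/0.2945)^(1/1) = 1.8 bar.

P = 1.8 bar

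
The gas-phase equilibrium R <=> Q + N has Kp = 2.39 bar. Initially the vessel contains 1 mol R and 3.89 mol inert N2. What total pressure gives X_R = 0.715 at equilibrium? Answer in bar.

P = 7.47 bar

Basis: 1 mol R initially; let X = conversion of R. Extent ξ = X.
Species balance: n_R = 1 − X; n_Q = X; n_N = X; n_I = 3.89 (inert).
Summing: n_T = 4.89 + X.
Kp = p_Q p_N / (p_R) with p_i = (n_i/n_T)·P.
At X = 0.715: the mole-fraction product g(X) = Π y_i^ν_i = 0.32. Since Kp = g(X)·P^{1}, P = (Kp/g)^(1/1) = (2.39/0.32)^(1/1) = 7.47 bar.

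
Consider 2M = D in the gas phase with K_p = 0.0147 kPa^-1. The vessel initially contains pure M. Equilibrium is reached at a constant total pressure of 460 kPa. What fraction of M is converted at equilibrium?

X = 0.811

Let X = conversion of M (basis 1 mol M); extent of reaction ξ = 0.5X.
Species balance: n_M = 1 − X; n_D = 0.5X.
n_T = Σnᵢ = 1 − 0.5X.
With p_i = (n_i/n_T)P, K_p = p_D / (p_M^2).
Equating to 0.0147 kPa^-1 and solving on 0 < X < 1: X = 0.811.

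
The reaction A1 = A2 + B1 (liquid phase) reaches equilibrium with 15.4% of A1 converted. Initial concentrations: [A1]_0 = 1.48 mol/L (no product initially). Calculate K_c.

K_c = 0.0415 mol/L

Let X = conversion of A1.
Concentrations: [A1] = 1.48 − 1.48X; [A2] = 1.48X; [B1] = 1.48X.
At X = 0.154: [A1] = 1.25, [A2] = 0.228, [B1] = 0.228.
K_c = [A2] [B1] / ([A1]) = 0.0415 mol/L.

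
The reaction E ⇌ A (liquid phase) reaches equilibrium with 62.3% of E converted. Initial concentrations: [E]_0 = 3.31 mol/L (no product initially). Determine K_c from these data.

Let X = conversion of E.
Concentrations: [E] = 3.31 − 3.31X; [A] = 3.31X.
At X = 0.623: [E] = 1.25, [A] = 2.06.
K_c = [A] / ([E]) = 1.65.

K_c = 1.65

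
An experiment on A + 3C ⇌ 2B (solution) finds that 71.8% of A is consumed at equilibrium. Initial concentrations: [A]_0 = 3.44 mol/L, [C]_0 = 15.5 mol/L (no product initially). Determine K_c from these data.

Let X = conversion of A.
Concentrations: [A] = 3.44 − 3.44X; [C] = 15.5 − 10.3X; [B] = 6.88X.
At X = 0.718: [A] = 0.97, [C] = 8.09, [B] = 4.94.
K_c = [B]^2 / ([A] [C]^3) = 0.0475 (mol/L)^-2.

K_c = 0.0475 (mol/L)^-2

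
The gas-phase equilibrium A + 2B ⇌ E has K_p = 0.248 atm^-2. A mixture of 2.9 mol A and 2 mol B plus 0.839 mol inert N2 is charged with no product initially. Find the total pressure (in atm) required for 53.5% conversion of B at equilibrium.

P = 4.79 atm

Basis: 2 mol B initially; let X = conversion of B. Extent ξ = X.
Mole table: n_A = 2.9 − X; n_B = 2 − 2X; n_E = X; n_I = 0.839 (inert).
Total moles n_T = 5.74 − 2X.
K_p = p_E / (p_A p_B^2) with p_i = (n_i/n_T)·P.
At X = 0.535: the mole-fraction product g(X) = Π y_i^ν_i = 5.702. Since K_p = g(X)·P^{-2}, P = (g/K_p)^(1/2) = (5.702/0.248)^(1/2) = 4.79 atm.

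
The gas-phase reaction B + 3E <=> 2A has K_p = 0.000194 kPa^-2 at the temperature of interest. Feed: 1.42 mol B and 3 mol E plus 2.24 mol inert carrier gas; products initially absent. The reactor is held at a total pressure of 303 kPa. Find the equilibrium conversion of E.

Let X = conversion of E (basis 3 mol E); extent of reaction ξ = X.
Species balance: n_B = 1.42 − X; n_E = 3 − 3X; n_A = 2X; n_I = 2.24 (inert).
Total moles n_T = 6.66 − 2X.
Mole fractions y_i = n_i/n_T; K_p = p_A^2 / (p_B p_E^3) with p_i = y_i·P.
This yields a degree-4 equation in X; solving on (0,1), X = 0.552.

X = 0.552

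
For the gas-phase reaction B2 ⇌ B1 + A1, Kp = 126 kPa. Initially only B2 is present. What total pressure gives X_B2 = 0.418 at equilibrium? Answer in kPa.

P = 595 kPa

Let X = conversion of B2 (basis 1 mol B2); extent of reaction ξ = X.
Moles: n_B2 = 1 − X; n_B1 = X; n_A1 = X.
n_T = Σnᵢ = 1 + X.
Kp = p_B1 p_A1 / (p_B2) with p_i = (n_i/n_T)·P.
At X = 0.418: the mole-fraction product g(X) = Π y_i^ν_i = 0.2117. Since Kp = g(X)·P^{1}, P = (Kp/g)^(1/1) = (126/0.2117)^(1/1) = 595 kPa.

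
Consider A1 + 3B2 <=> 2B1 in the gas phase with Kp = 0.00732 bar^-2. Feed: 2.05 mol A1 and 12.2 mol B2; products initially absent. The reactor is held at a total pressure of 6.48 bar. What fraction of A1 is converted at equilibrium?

Basis: 2.05 mol A1 initially; let X = conversion of A1. Extent ξ = 2.05X.
Moles: n_A1 = 2.05 − 2.05X; n_B2 = 12.2 − 6.15X; n_B1 = 4.1X.
Total moles n_T = 14.2 − 4.1X.
With p_i = (n_i/n_T)P, Kp = p_B1^2 / (p_A1 p_B2^3).
Equating to 0.00732 bar^-2 and solving on 0 < X < 1: X = 0.375.

X = 0.375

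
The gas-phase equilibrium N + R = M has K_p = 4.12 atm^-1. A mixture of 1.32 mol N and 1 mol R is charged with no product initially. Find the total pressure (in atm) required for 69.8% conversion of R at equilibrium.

P = 1.46 atm

Basis: 1 mol R initially; let X = conversion of R. Extent ξ = X.
Moles: n_N = 1.32 − X; n_R = 1 − X; n_M = X.
n_T = Σnᵢ = 2.32 − X.
K_p = p_M / (p_N p_R) with p_i = (n_i/n_T)·P.
At X = 0.698: the mole-fraction product g(X) = Π y_i^ν_i = 6.027. Since K_p = g(X)·P^{-1}, P = (g/K_p)^(1/1) = (6.027/4.12)^(1/1) = 1.46 atm.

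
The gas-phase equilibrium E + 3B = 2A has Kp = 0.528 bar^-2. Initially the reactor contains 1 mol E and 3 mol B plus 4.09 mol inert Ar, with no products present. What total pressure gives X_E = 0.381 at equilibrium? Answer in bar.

Basis: 1 mol E initially; let X = conversion of E. Extent ξ = X.
At extent ξ: n_E = 1 − X; n_B = 3 − 3X; n_A = 2X; n_I = 4.09 (inert).
Summing: n_T = 8.09 − 2X.
Kp = p_A^2 / (p_E p_B^3) with p_i = (n_i/n_T)·P.
At X = 0.381: the mole-fraction product g(X) = Π y_i^ν_i = 7.866. Since Kp = g(X)·P^{-2}, P = (g/Kp)^(1/2) = (7.866/0.528)^(1/2) = 3.86 bar.

P = 3.86 bar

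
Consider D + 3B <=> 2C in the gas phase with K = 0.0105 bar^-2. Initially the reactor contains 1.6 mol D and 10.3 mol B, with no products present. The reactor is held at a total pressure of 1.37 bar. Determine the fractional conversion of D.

Basis: 1.6 mol D initially; let X = conversion of D. Extent ξ = 1.6X.
At extent ξ: n_D = 1.6 − 1.6X; n_B = 10.3 − 4.8X; n_C = 3.2X.
Summing: n_T = 11.9 − 3.2X.
Mole fractions y_i = n_i/n_T; K = p_C^2 / (p_D p_B^3) with p_i = y_i·P.
Setting this equal to 0.0105 bar^-2 and taking the physical root (0 < X < 1) gives X = 0.135.

X = 0.135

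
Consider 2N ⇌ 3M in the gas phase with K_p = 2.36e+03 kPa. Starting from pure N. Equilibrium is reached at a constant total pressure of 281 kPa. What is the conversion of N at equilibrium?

X = 0.688

Take 1 mol N as basis and let X be its fractional conversion, so ξ = 0.5X.
Moles: n_N = 1 − X; n_M = 1.5X.
Summing: n_T = 1 + 0.5X.
y_i = n_i/n_T, p_i = y_i·P. K_p = p_M^3 / (p_N^2).
Equating to 2.36e+03 kPa and solving on 0 < X < 1: X = 0.688.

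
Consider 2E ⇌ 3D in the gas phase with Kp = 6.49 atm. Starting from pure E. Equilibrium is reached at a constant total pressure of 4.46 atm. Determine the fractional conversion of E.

X = 0.508

Basis: 1 mol E initially; let X = conversion of E. Extent ξ = 0.5X.
At extent ξ: n_E = 1 − X; n_D = 1.5X.
Summing: n_T = 1 + 0.5X.
y_i = n_i/n_T, p_i = y_i·P. Kp = p_D^3 / (p_E^2).
Substituting and setting equal to 6.49 atm gives a polynomial in X; the root in (0,1) is X = 0.508.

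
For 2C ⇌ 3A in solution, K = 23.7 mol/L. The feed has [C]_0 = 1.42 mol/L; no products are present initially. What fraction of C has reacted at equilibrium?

Let X = conversion of C; extent ξ = 1.42X/2 mol/L.
Concentrations: [C] = 1.42 − 1.42X; [A] = 2.13X.
K = [A]^3 / ([C]^2).
Setting equal to 23.7 and solving for X on (0,1) gives X = 0.723.

X = 0.723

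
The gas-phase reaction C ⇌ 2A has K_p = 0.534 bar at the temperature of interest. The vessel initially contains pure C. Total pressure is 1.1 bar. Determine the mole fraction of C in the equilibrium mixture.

Let X = conversion of C (basis 1 mol C); extent of reaction ξ = X.
Moles: n_C = 1 − X; n_A = 2X.
Summing: n_T = 1 + X.
Mole fractions y_i = n_i/n_T; K_p = p_A^2 / (p_C) with p_i = y_i·P.
Equating to 0.534 bar and solving on 0 < X < 1: X = 0.329.
Then n_C = 0.671, n_T = 1.33, so y_C = 0.505.

y_C = 0.505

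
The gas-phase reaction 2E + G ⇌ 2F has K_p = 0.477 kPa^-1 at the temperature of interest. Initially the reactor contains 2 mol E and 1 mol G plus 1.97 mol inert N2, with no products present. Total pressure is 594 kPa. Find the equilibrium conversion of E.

Basis: 2 mol E initially; let X = conversion of E. Extent ξ = X.
Mole table: n_E = 2 − 2X; n_G = 1 − X; n_F = 2X; n_I = 1.97 (inert).
n_T = Σnᵢ = 4.97 − X.
Mole fractions y_i = n_i/n_T; K_p = p_F^2 / (p_E^2 p_G) with p_i = y_i·P.
Substituting and setting equal to 0.477 kPa^-1 gives a polynomial in X; the root in (0,1) is X = 0.790.

X = 0.790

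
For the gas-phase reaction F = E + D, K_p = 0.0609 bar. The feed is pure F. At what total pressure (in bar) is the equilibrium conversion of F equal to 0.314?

Take 1 mol F as basis and let X be its fractional conversion, so ξ = X.
Species balance: n_F = 1 − X; n_E = X; n_D = X.
Total moles n_T = 1 + X.
K_p = p_E p_D / (p_F) with p_i = (n_i/n_T)·P.
At X = 0.314: the mole-fraction product g(X) = Π y_i^ν_i = 0.1094. Since K_p = g(X)·P^{1}, P = (K_p/g)^(1/1) = (0.0609/0.1094)^(1/1) = 0.557 bar.

P = 0.557 bar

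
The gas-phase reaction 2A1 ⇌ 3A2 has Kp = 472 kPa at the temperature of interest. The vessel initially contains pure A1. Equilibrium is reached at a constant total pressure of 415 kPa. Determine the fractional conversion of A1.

Basis: 1 mol A1 initially; let X = conversion of A1. Extent ξ = 0.5X.
Moles: n_A1 = 1 − X; n_A2 = 1.5X.
n_T = Σnᵢ = 1 + 0.5X.
Mole fractions y_i = n_i/n_T; Kp = p_A2^3 / (p_A1^2) with p_i = y_i·P.
Equating to 472 kPa and solving on 0 < X < 1: X = 0.482.

X = 0.482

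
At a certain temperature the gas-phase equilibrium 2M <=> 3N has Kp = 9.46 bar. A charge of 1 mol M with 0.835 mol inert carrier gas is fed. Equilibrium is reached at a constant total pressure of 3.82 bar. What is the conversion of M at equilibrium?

Let X = conversion of M (basis 1 mol M); extent of reaction ξ = 0.5X.
At extent ξ: n_M = 1 − X; n_N = 1.5X; n_I = 0.835 (inert).
n_T = Σnᵢ = 1.83 + 0.5X.
y_i = n_i/n_T, p_i = y_i·P. Kp = p_N^3 / (p_M^2).
This yields a degree-3 equation in X; solving on (0,1), X = 0.615.

X = 0.615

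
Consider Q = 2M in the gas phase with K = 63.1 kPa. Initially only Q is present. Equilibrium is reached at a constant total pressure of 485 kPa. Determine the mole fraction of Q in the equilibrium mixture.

Take 1 mol Q as basis and let X be its fractional conversion, so ξ = X.
Moles: n_Q = 1 − X; n_M = 2X.
n_T = Σnᵢ = 1 + X.
Mole fractions y_i = n_i/n_T; K = p_M^2 / (p_Q) with p_i = y_i·P.
Equating to 63.1 kPa and solving on 0 < X < 1: X = 0.177.
Then n_Q = 0.823, n_T = 1.18, so y_Q = 0.699.

y_Q = 0.699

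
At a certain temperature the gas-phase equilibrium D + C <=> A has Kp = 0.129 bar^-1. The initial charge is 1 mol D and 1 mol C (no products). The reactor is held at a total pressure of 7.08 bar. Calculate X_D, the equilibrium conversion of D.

X = 0.277

Take 1 mol D as basis and let X be its fractional conversion, so ξ = X.
At extent ξ: n_D = 1 − X; n_C = 1 − X; n_A = X.
n_T = Σnᵢ = 2 − X.
Mole fractions y_i = n_i/n_T; Kp = p_A / (p_D p_C) with p_i = y_i·P.
Setting this equal to 0.129 bar^-1 and taking the physical root (0 < X < 1) gives X = 0.277.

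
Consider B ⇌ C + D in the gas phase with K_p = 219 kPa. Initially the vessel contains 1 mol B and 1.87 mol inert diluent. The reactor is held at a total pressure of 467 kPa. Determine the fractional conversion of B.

X = 0.704

Basis: 1 mol B initially; let X = conversion of B. Extent ξ = X.
Mole table: n_B = 1 − X; n_C = X; n_D = X; n_I = 1.87 (inert).
n_T = Σnᵢ = 2.87 + X.
With p_i = (n_i/n_T)P, K_p = p_C p_D / (p_B).
Substituting and setting equal to 219 kPa gives a polynomial in X; the root in (0,1) is X = 0.704.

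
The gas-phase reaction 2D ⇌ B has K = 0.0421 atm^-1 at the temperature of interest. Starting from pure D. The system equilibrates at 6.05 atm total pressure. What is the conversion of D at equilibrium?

Let X = conversion of D (basis 1 mol D); extent of reaction ξ = 0.5X.
Species balance: n_D = 1 − X; n_B = 0.5X.
Summing: n_T = 1 − 0.5X.
y_i = n_i/n_T, p_i = y_i·P. K = p_B / (p_D^2).
Substituting and setting equal to 0.0421 atm^-1 gives a polynomial in X; the root in (0,1) is X = 0.296.

X = 0.296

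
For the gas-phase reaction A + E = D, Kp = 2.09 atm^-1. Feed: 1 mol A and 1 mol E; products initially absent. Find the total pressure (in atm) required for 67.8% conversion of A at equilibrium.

P = 4.14 atm

Basis: 1 mol A initially; let X = conversion of A. Extent ξ = X.
Mole table: n_A = 1 − X; n_E = 1 − X; n_D = X.
Total moles n_T = 2 − X.
Kp = p_D / (p_A p_E) with p_i = (n_i/n_T)·P.
At X = 0.678: the mole-fraction product g(X) = Π y_i^ν_i = 8.645. Since Kp = g(X)·P^{-1}, P = (g/Kp)^(1/1) = (8.645/2.09)^(1/1) = 4.14 atm.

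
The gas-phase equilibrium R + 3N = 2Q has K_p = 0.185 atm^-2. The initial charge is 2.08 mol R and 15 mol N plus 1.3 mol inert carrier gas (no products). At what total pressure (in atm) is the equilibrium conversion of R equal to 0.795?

Let X = conversion of R (basis 2.08 mol R); extent of reaction ξ = 2.08X.
Moles: n_R = 2.08 − 2.08X; n_N = 15 − 6.24X; n_Q = 4.16X; n_I = 1.3 (inert).
Total moles n_T = 18.4 − 4.16X.
K_p = p_Q^2 / (p_R p_N^3) with p_i = (n_i/n_T)·P.
At X = 0.795: the mole-fraction product g(X) = Π y_i^ν_i = 5.76. Since K_p = g(X)·P^{-2}, P = (g/K_p)^(1/2) = (5.76/0.185)^(1/2) = 5.58 atm.

P = 5.58 atm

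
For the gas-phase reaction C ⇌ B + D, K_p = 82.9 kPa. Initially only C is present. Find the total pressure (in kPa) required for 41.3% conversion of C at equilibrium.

P = 403 kPa

Let X = conversion of C (basis 1 mol C); extent of reaction ξ = X.
At extent ξ: n_C = 1 − X; n_B = X; n_D = X.
Total moles n_T = 1 + X.
K_p = p_B p_D / (p_C) with p_i = (n_i/n_T)·P.
At X = 0.413: the mole-fraction product g(X) = Π y_i^ν_i = 0.2056. Since K_p = g(X)·P^{1}, P = (K_p/g)^(1/1) = (82.9/0.2056)^(1/1) = 403 kPa.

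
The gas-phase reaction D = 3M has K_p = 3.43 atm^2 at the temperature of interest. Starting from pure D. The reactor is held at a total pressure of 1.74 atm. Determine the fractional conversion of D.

X = 0.436

Take 1 mol D as basis and let X be its fractional conversion, so ξ = X.
At extent ξ: n_D = 1 − X; n_M = 3X.
Summing: n_T = 1 + 2X.
y_i = n_i/n_T, p_i = y_i·P. K_p = p_M^3 / (p_D).
This yields a degree-3 equation in X; solving on (0,1), X = 0.436.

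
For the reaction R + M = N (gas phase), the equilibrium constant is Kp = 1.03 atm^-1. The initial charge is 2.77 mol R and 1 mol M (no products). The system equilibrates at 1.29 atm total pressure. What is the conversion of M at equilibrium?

Take 1 mol M as basis and let X be its fractional conversion, so ξ = X.
Mole table: n_R = 2.77 − X; n_M = 1 − X; n_N = X.
n_T = Σnᵢ = 3.77 − X.
Mole fractions y_i = n_i/n_T; Kp = p_N / (p_R p_M) with p_i = y_i·P.
Setting this equal to 1.03 atm^-1 and taking the physical root (0 < X < 1) gives X = 0.480.

X = 0.480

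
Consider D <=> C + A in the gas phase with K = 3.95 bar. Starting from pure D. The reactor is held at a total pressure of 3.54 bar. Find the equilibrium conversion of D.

X = 0.726

Take 1 mol D as basis and let X be its fractional conversion, so ξ = X.
Species balance: n_D = 1 − X; n_C = X; n_A = X.
Summing: n_T = 1 + X.
y_i = n_i/n_T, p_i = y_i·P. K = p_C p_A / (p_D).
Equating to 3.95 bar and solving on 0 < X < 1: X = 0.726.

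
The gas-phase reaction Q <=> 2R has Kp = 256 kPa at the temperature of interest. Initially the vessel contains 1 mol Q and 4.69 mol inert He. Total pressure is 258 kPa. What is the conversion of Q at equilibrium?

Let X = conversion of Q (basis 1 mol Q); extent of reaction ξ = X.
Mole table: n_Q = 1 − X; n_R = 2X; n_I = 4.69 (inert).
Summing: n_T = 5.69 + X.
With p_i = (n_i/n_T)P, Kp = p_R^2 / (p_Q).
Equating to 256 kPa and solving on 0 < X < 1: X = 0.695.

X = 0.695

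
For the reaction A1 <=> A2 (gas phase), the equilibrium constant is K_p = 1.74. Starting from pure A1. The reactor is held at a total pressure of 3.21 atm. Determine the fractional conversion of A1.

X = 0.635

Let X = conversion of A1 (basis 1 mol A1); extent of reaction ξ = X.
Species balance: n_A1 = 1 − X; n_A2 = X.
Since Δν = 0, n_T = 1 throughout.
y_i = n_i/n_T, p_i = y_i·P. K_p = p_A2 / (p_A1).
Setting this equal to 1.74 and taking the physical root (0 < X < 1) gives X = 0.635.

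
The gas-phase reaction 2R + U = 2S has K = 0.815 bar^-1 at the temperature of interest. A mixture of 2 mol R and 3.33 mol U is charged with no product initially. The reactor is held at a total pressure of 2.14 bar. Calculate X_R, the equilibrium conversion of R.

X = 0.503

Let X = conversion of R (basis 2 mol R); extent of reaction ξ = X.
At extent ξ: n_R = 2 − 2X; n_U = 3.33 − X; n_S = 2X.
Total moles n_T = 5.33 − X.
Mole fractions y_i = n_i/n_T; K = p_S^2 / (p_R^2 p_U) with p_i = y_i·P.
Equating to 0.815 bar^-1 and solving on 0 < X < 1: X = 0.503.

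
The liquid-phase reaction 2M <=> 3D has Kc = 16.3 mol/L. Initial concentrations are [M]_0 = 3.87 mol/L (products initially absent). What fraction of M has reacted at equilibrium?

Let X = conversion of M; extent ξ = 3.87X/2 mol/L.
Concentrations: [M] = 3.87 − 3.87X; [D] = 5.8X.
Kc = [D]^3 / ([M]^2).
Setting equal to 16.3 and solving for X on (0,1) gives X = 0.592.

X = 0.592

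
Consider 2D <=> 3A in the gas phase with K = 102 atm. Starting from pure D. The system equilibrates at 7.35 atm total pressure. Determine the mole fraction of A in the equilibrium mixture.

y_A = 0.806

Let X = conversion of D (basis 1 mol D); extent of reaction ξ = 0.5X.
At extent ξ: n_D = 1 − X; n_A = 1.5X.
Total moles n_T = 1 + 0.5X.
With p_i = (n_i/n_T)P, K = p_A^3 / (p_D^2).
Setting this equal to 102 atm and taking the physical root (0 < X < 1) gives X = 0.735.
Then n_A = 1.1, n_T = 1.37, so y_A = 0.806.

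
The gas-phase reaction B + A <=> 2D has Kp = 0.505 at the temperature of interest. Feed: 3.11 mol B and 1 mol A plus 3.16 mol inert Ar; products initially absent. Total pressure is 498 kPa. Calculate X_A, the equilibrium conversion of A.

X = 0.436

Take 1 mol A as basis and let X be its fractional conversion, so ξ = X.
Mole table: n_B = 3.11 − X; n_A = 1 − X; n_D = 2X; n_I = 3.16 (inert).
Total moles n_T = 7.27 (Δν = 0, constant).
y_i = n_i/n_T, p_i = y_i·P. Kp = p_D^2 / (p_B p_A).
Setting this equal to 0.505 and taking the physical root (0 < X < 1) gives X = 0.436.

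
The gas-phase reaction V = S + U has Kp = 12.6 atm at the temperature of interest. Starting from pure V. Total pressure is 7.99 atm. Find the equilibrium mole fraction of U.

Basis: 1 mol V initially; let X = conversion of V. Extent ξ = X.
At extent ξ: n_V = 1 − X; n_S = X; n_U = X.
Summing: n_T = 1 + X.
With p_i = (n_i/n_T)P, Kp = p_S p_U / (p_V).
Setting this equal to 12.6 atm and taking the physical root (0 < X < 1) gives X = 0.782.
Then n_U = 0.782, n_T = 1.78, so y_U = 0.439.

y_U = 0.439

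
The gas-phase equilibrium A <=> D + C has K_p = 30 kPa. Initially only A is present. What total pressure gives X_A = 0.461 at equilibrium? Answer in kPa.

P = 111 kPa

Let X = conversion of A (basis 1 mol A); extent of reaction ξ = X.
Mole table: n_A = 1 − X; n_D = X; n_C = X.
Summing: n_T = 1 + X.
K_p = p_D p_C / (p_A) with p_i = (n_i/n_T)·P.
At X = 0.461: the mole-fraction product g(X) = Π y_i^ν_i = 0.2699. Since K_p = g(X)·P^{1}, P = (K_p/g)^(1/1) = (30/0.2699)^(1/1) = 111 kPa.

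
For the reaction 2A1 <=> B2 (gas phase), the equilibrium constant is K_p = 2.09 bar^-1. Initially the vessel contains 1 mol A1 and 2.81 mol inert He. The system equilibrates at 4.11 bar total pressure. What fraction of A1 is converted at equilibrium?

X = 0.640

Basis: 1 mol A1 initially; let X = conversion of A1. Extent ξ = 0.5X.
Moles: n_A1 = 1 − X; n_B2 = 0.5X; n_I = 2.81 (inert).
Summing: n_T = 3.81 − 0.5X.
y_i = n_i/n_T, p_i = y_i·P. K_p = p_B2 / (p_A1^2).
Equating to 2.09 bar^-1 and solving on 0 < X < 1: X = 0.640.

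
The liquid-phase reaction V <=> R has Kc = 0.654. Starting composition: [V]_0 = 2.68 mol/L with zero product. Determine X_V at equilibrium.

X = 0.395

Let X = conversion of V; extent ξ = 2.68·X mol/L.
Concentrations: [V] = 2.68 − 2.68X; [R] = 2.68X.
Kc = [R] / ([V]).
Solving Kc = 0.654 for X ∈ (0,1): X = 0.395.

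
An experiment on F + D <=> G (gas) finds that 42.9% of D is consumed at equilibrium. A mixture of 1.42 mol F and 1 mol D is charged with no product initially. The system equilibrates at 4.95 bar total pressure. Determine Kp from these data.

Kp = 0.305 bar^-1

Basis: 1 mol D initially; let X = conversion of D. Extent ξ = X.
Moles: n_F = 1.42 − X; n_D = 1 − X; n_G = X.
Total moles n_T = 2.42 − X.
At X = 0.429: n_F = 0.991, n_D = 0.571, n_G = 0.429, n_T = 1.99.
p_i = (n_i/n_T)·P. Kp = p_G / (p_F p_D) = 0.305 bar^-1.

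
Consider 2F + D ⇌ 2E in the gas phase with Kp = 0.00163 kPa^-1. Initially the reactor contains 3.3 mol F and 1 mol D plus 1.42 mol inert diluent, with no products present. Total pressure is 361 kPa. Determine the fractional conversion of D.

X = 0.348

Take 1 mol D as basis and let X be its fractional conversion, so ξ = X.
At extent ξ: n_F = 3.3 − 2X; n_D = 1 − X; n_E = 2X; n_I = 1.42 (inert).
n_T = Σnᵢ = 5.72 − X.
With p_i = (n_i/n_T)P, Kp = p_E^2 / (p_F^2 p_D).
Equating to 0.00163 kPa^-1 and solving on 0 < X < 1: X = 0.348.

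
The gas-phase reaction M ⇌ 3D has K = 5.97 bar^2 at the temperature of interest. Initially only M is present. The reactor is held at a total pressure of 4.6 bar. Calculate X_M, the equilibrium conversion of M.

Let X = conversion of M (basis 1 mol M); extent of reaction ξ = X.
Mole table: n_M = 1 − X; n_D = 3X.
Total moles n_T = 1 + 2X.
y_i = n_i/n_T, p_i = y_i·P. K = p_D^3 / (p_M).
Setting this equal to 5.97 bar^2 and taking the physical root (0 < X < 1) gives X = 0.262.

X = 0.262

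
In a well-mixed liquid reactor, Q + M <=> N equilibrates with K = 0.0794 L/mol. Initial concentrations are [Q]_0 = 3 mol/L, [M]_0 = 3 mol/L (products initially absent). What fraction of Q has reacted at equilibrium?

Let X = conversion of Q; extent ξ = 3·X mol/L.
Concentrations: [Q] = 3 − 3X; [M] = 3 − 3X; [N] = 3X.
K = [N] / ([Q] [M]).
Solving K = 0.0794 for X ∈ (0,1): X = 0.166.

X = 0.166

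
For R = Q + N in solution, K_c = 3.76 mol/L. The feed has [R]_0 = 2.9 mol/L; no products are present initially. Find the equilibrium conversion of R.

X = 0.662

Let X = conversion of R; extent ξ = 2.9·X mol/L.
Concentrations: [R] = 2.9 − 2.9X; [Q] = 2.9X; [N] = 2.9X.
K_c = [Q] [N] / ([R]).
Setting equal to 3.76 and solving for X on (0,1) gives X = 0.662.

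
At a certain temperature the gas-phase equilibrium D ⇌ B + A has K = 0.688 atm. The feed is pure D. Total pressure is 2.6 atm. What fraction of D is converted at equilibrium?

Basis: 1 mol D initially; let X = conversion of D. Extent ξ = X.
Mole table: n_D = 1 − X; n_B = X; n_A = X.
Total moles n_T = 1 + X.
Mole fractions y_i = n_i/n_T; K = p_B p_A / (p_D) with p_i = y_i·P.
This yields a degree-2 equation in X; solving on (0,1), X = 0.457.

X = 0.457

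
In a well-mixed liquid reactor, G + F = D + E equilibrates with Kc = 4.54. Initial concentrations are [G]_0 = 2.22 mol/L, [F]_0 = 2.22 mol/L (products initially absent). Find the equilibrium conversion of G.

X = 0.681

Let X = conversion of G; extent ξ = 2.22·X mol/L.
Concentrations: [G] = 2.22 − 2.22X; [F] = 2.22 − 2.22X; [D] = 2.22X; [E] = 2.22X.
Kc = [D] [E] / ([G] [F]).
Solving Kc = 4.54 for X ∈ (0,1): X = 0.681.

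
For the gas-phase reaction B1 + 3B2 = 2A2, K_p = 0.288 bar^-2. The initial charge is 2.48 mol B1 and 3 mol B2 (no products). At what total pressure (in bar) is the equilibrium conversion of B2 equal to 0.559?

Take 3 mol B2 as basis and let X be its fractional conversion, so ξ = X.
At extent ξ: n_B1 = 2.48 − X; n_B2 = 3 − 3X; n_A2 = 2X.
Total moles n_T = 5.48 − 2X.
K_p = p_A2^2 / (p_B1 p_B2^3) with p_i = (n_i/n_T)·P.
At X = 0.559: the mole-fraction product g(X) = Π y_i^ν_i = 5.346. Since K_p = g(X)·P^{-2}, P = (g/K_p)^(1/2) = (5.346/0.288)^(1/2) = 4.31 bar.

P = 4.31 bar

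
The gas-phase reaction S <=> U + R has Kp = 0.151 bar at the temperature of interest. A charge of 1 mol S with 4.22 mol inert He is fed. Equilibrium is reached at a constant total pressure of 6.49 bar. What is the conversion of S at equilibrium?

X = 0.300

Take 1 mol S as basis and let X be its fractional conversion, so ξ = X.
At extent ξ: n_S = 1 − X; n_U = X; n_R = X; n_I = 4.22 (inert).
Summing: n_T = 5.22 + X.
y_i = n_i/n_T, p_i = y_i·P. Kp = p_U p_R / (p_S).
Substituting and setting equal to 0.151 bar gives a polynomial in X; the root in (0,1) is X = 0.300.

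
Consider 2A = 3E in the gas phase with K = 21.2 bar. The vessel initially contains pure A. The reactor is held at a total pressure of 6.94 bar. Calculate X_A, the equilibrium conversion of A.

Let X = conversion of A (basis 1 mol A); extent of reaction ξ = 0.5X.
Moles: n_A = 1 − X; n_E = 1.5X.
Total moles n_T = 1 + 0.5X.
Mole fractions y_i = n_i/n_T; K = p_E^3 / (p_A^2) with p_i = y_i·P.
Substituting and setting equal to 21.2 bar gives a polynomial in X; the root in (0,1) is X = 0.586.

X = 0.586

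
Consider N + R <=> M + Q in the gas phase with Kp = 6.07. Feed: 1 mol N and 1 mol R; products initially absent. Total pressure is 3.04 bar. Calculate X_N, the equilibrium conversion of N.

X = 0.711

Basis: 1 mol N initially; let X = conversion of N. Extent ξ = X.
Mole table: n_N = 1 − X; n_R = 1 − X; n_M = X; n_Q = X.
Total moles n_T = 2 (Δν = 0, constant).
y_i = n_i/n_T, p_i = y_i·P. Kp = p_M p_Q / (p_N p_R).
Equating to 6.07 and solving on 0 < X < 1: X = 0.711.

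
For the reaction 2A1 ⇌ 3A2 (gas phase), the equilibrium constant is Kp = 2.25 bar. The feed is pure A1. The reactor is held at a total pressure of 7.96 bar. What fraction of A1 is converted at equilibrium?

X = 0.347

Take 1 mol A1 as basis and let X be its fractional conversion, so ξ = 0.5X.
Mole table: n_A1 = 1 − X; n_A2 = 1.5X.
Total moles n_T = 1 + 0.5X.
y_i = n_i/n_T, p_i = y_i·P. Kp = p_A2^3 / (p_A1^2).
This yields a degree-3 equation in X; solving on (0,1), X = 0.347.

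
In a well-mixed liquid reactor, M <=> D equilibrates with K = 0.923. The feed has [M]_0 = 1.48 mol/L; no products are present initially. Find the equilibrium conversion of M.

X = 0.480

Let X = conversion of M; extent ξ = 1.48·X mol/L.
Concentrations: [M] = 1.48 − 1.48X; [D] = 1.48X.
K = [D] / ([M]).
This equals 0.923 at X = 0.480 (the root in 0 < X < 1).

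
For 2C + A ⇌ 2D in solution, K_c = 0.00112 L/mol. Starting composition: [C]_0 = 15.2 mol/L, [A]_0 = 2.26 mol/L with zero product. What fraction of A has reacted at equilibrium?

Let X = conversion of A; extent ξ = 2.26·X mol/L.
Concentrations: [C] = 15.2 − 4.52X; [A] = 2.26 − 2.26X; [D] = 4.52X.
K_c = [D]^2 / ([C]^2 [A]).
This equals 0.00112 at X = 0.149 (the root in 0 < X < 1).

X = 0.149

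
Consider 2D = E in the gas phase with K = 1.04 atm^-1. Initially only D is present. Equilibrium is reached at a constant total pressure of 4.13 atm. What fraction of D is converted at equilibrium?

X = 0.765

Basis: 1 mol D initially; let X = conversion of D. Extent ξ = 0.5X.
Mole table: n_D = 1 − X; n_E = 0.5X.
Summing: n_T = 1 − 0.5X.
y_i = n_i/n_T, p_i = y_i·P. K = p_E / (p_D^2).
Substituting and setting equal to 1.04 atm^-1 gives a polynomial in X; the root in (0,1) is X = 0.765.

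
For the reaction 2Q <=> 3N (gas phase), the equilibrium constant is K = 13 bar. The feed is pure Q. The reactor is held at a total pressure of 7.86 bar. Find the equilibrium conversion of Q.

X = 0.521

Take 1 mol Q as basis and let X be its fractional conversion, so ξ = 0.5X.
Species balance: n_Q = 1 − X; n_N = 1.5X.
n_T = Σnᵢ = 1 + 0.5X.
y_i = n_i/n_T, p_i = y_i·P. K = p_N^3 / (p_Q^2).
Equating to 13 bar and solving on 0 < X < 1: X = 0.521.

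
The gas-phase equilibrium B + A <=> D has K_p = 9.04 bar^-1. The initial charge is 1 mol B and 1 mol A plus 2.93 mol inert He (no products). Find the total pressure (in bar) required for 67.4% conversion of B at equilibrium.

Take 1 mol B as basis and let X be its fractional conversion, so ξ = X.
Species balance: n_B = 1 − X; n_A = 1 − X; n_D = X; n_I = 2.93 (inert).
n_T = Σnᵢ = 4.93 − X.
K_p = p_D / (p_B p_A) with p_i = (n_i/n_T)·P.
At X = 0.674: the mole-fraction product g(X) = Π y_i^ν_i = 26.99. Since K_p = g(X)·P^{-1}, P = (g/K_p)^(1/1) = (26.99/9.04)^(1/1) = 2.99 bar.

P = 2.99 bar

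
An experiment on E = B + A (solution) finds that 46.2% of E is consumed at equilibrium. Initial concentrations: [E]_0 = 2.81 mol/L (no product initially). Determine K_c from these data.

Let X = conversion of E.
Concentrations: [E] = 2.81 − 2.81X; [B] = 2.81X; [A] = 2.81X.
At X = 0.462: [E] = 1.51, [B] = 1.3, [A] = 1.3.
K_c = [B] [A] / ([E]) = 1.11 mol/L.

K_c = 1.11 mol/L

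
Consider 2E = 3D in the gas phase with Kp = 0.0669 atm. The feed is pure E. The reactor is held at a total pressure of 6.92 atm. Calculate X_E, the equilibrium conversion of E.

X = 0.132

Take 1 mol E as basis and let X be its fractional conversion, so ξ = 0.5X.
At extent ξ: n_E = 1 − X; n_D = 1.5X.
Summing: n_T = 1 + 0.5X.
With p_i = (n_i/n_T)P, Kp = p_D^3 / (p_E^2).
Equating to 0.0669 atm and solving on 0 < X < 1: X = 0.132.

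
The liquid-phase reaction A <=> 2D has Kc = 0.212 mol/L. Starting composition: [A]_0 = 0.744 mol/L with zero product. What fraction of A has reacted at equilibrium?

X = 0.234

Let X = conversion of A; extent ξ = 0.744·X mol/L.
Concentrations: [A] = 0.744 − 0.744X; [D] = 1.49X.
Kc = [D]^2 / ([A]).
Equating to 0.212 mol/L: the physical root is X = 0.234.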